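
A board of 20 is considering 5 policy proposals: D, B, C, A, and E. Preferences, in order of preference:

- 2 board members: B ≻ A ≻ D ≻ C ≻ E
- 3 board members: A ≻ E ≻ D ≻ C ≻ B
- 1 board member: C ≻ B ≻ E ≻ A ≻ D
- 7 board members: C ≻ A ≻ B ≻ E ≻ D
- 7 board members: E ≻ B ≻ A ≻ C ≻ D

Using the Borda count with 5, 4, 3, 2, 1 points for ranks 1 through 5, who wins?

D: 2·3 + 3·3 + 1·1 + 7·1 + 7·1 = 30
B: 2·5 + 3·1 + 1·4 + 7·3 + 7·4 = 66
C: 2·2 + 3·2 + 1·5 + 7·5 + 7·2 = 64
A: 2·4 + 3·5 + 1·2 + 7·4 + 7·3 = 74
E: 2·1 + 3·4 + 1·3 + 7·2 + 7·5 = 66
A has the highest Borda score (74).

A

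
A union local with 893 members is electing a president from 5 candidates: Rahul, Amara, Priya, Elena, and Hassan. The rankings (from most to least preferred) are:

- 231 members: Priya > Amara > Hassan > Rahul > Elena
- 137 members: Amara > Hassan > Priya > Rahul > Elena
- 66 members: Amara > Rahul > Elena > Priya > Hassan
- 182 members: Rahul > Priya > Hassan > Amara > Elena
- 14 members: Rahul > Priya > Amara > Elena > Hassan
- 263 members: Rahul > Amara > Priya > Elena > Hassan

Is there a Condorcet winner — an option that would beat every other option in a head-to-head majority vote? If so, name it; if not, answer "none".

Rahul

Rahul vs Amara: 459–434 for Rahul.
Rahul vs Priya: 525–368 for Rahul.
Rahul vs Elena: 893–0 for Rahul.
Rahul vs Hassan: 525–368 for Rahul.
Rahul beats every other option head-to-head.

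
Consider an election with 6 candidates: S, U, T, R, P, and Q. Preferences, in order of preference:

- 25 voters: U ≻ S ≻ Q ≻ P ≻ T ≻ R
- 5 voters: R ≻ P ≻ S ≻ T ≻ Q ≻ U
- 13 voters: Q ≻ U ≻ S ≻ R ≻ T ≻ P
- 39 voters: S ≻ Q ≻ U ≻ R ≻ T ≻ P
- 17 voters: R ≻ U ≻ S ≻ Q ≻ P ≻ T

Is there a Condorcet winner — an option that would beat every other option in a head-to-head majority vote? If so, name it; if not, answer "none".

none

Checking pairwise contests:
U beats S 55–44.
Q beats U 57–42.
S beats T 99–0.
S beats R 77–22.
S beats P 94–5.
S beats Q 86–13.
Every option loses at least one head-to-head, so there is no Condorcet winner.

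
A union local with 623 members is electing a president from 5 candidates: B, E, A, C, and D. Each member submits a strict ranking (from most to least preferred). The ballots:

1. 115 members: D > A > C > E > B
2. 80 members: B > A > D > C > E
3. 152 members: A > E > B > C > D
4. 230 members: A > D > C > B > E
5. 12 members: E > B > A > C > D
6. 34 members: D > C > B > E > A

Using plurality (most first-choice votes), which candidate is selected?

First-place votes: B 80, E 12, A 382, C 0, D 149.
A has the most first-place votes.

A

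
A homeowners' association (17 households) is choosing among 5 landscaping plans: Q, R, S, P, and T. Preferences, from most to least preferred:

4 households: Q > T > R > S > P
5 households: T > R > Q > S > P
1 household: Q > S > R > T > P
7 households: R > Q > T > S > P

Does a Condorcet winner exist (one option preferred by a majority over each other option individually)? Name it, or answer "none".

none

Checking pairwise contests:
R beats Q 12–5.
T beats R 9–8.
Q beats S 17–0.
Q beats P 17–0.
Q beats T 12–5.
Every option loses at least one head-to-head, so there is no Condorcet winner.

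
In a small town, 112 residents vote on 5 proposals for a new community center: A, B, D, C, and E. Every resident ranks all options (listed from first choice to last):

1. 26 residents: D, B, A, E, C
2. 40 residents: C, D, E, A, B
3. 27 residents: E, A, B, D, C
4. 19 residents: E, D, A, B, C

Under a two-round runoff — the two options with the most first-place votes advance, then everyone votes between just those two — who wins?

E

Round 1 first-place votes: A 0, B 0, D 26, C 40, E 46.
E and C advance.
Runoff: E is preferred to C by 72 voters; C by 40.
E wins the runoff.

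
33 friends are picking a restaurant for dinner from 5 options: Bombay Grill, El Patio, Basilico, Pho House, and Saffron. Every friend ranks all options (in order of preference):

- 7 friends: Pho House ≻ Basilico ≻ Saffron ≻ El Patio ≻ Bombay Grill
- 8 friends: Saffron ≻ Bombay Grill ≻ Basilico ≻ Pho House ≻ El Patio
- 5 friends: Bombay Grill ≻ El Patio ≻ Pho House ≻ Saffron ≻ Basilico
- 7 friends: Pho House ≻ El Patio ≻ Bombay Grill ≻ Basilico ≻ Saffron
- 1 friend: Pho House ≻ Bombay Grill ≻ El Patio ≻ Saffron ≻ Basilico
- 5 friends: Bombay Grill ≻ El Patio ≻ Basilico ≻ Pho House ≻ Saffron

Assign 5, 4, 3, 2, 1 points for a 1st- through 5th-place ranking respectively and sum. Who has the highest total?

Bombay Grill: 7·1 + 8·4 + 5·5 + 7·3 + 1·4 + 5·5 = 114
El Patio: 7·2 + 8·1 + 5·4 + 7·4 + 1·3 + 5·4 = 93
Basilico: 7·4 + 8·3 + 5·1 + 7·2 + 1·1 + 5·3 = 87
Pho House: 7·5 + 8·2 + 5·3 + 7·5 + 1·5 + 5·2 = 116
Saffron: 7·3 + 8·5 + 5·2 + 7·1 + 1·2 + 5·1 = 85
Pho House has the highest Borda score (116).

Pho House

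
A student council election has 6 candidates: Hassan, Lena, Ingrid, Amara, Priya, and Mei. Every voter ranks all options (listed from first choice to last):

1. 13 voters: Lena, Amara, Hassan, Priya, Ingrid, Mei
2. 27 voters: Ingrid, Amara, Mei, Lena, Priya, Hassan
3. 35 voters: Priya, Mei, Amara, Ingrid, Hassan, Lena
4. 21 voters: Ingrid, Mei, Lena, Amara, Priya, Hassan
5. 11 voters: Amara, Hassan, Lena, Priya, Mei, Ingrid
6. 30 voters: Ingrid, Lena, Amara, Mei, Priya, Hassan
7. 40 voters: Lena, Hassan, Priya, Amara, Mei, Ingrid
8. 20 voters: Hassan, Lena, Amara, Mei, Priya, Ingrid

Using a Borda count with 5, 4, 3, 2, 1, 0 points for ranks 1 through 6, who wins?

Hassan: 13·3 + 27·0 + 35·1 + 21·0 + 11·4 + 30·0 + 40·4 + 20·5 = 378
Lena: 13·5 + 27·2 + 35·0 + 21·3 + 11·3 + 30·4 + 40·5 + 20·4 = 615
Ingrid: 13·1 + 27·5 + 35·2 + 21·5 + 11·0 + 30·5 + 40·0 + 20·0 = 473
Amara: 13·4 + 27·4 + 35·3 + 21·2 + 11·5 + 30·3 + 40·2 + 20·3 = 592
Priya: 13·2 + 27·1 + 35·5 + 21·1 + 11·2 + 30·1 + 40·3 + 20·1 = 441
Mei: 13·0 + 27·3 + 35·4 + 21·4 + 11·1 + 30·2 + 40·1 + 20·2 = 456
Lena has the highest Borda score (615).

Lena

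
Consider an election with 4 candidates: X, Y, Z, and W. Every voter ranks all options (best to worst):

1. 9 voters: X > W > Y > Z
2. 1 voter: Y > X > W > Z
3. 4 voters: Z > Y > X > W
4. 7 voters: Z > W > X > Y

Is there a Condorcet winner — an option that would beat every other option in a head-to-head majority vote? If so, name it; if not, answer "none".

Z

Z vs X: 11–10 for Z.
Z vs Y: 11–10 for Z.
Z vs W: 11–10 for Z.
Z beats every other option head-to-head.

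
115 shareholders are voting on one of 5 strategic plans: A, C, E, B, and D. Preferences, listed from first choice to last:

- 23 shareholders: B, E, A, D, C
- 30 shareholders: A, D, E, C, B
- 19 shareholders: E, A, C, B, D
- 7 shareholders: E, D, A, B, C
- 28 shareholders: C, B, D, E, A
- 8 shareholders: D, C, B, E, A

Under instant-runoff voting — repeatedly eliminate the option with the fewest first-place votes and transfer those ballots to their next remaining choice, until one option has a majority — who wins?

E

Round 1: A 30, C 28, E 26, B 23, D 8. Eliminate D.
Round 2: A 30, C 36, E 26, B 23. Eliminate B.
Round 3: A 30, C 36, E 49. Eliminate A.
Round 4: C 36, E 79. E has a majority.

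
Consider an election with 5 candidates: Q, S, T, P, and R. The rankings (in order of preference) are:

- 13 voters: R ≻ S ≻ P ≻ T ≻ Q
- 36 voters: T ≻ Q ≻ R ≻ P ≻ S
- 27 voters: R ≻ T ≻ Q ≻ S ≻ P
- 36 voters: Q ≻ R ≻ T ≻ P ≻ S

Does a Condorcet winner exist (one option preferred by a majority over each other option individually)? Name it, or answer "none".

Checking pairwise contests:
T beats Q 76–36.
Q beats S 99–13.
R beats T 76–36.
Q beats P 99–13.
Q beats R 72–40.
Every option loses at least one head-to-head, so there is no Condorcet winner.

none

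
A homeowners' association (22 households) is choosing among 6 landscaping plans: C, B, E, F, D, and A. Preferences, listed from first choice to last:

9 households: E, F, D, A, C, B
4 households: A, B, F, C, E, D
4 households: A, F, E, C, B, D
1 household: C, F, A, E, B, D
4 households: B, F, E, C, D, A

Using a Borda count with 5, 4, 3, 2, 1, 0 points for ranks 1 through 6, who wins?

F

C: 9·1 + 4·2 + 4·2 + 1·5 + 4·2 = 38
B: 9·0 + 4·4 + 4·1 + 1·1 + 4·5 = 41
E: 9·5 + 4·1 + 4·3 + 1·2 + 4·3 = 75
F: 9·4 + 4·3 + 4·4 + 1·4 + 4·4 = 84
D: 9·3 + 4·0 + 4·0 + 1·0 + 4·1 = 31
A: 9·2 + 4·5 + 4·5 + 1·3 + 4·0 = 61
F has the highest Borda score (84).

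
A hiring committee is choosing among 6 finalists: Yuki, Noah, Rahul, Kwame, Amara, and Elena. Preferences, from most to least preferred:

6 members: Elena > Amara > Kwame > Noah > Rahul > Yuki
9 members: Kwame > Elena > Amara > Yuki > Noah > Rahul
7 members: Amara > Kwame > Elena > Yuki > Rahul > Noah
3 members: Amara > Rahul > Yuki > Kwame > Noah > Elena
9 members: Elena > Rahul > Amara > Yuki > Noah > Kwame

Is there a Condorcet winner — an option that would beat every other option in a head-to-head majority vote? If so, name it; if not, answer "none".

none

Checking pairwise contests:
Rahul beats Yuki 18–16.
Yuki beats Noah 28–6.
Kwame beats Rahul 22–12.
Amara beats Kwame 25–9.
Elena beats Amara 24–10.
Kwame beats Elena 19–15.
Every option loses at least one head-to-head, so there is no Condorcet winner.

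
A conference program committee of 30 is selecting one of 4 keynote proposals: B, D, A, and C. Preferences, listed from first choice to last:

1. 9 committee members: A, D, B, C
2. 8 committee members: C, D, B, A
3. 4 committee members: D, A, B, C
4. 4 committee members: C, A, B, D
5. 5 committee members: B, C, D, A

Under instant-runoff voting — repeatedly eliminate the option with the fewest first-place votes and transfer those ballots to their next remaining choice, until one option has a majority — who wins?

C

Round 1: B 5, D 4, A 9, C 12. Eliminate D.
Round 2: B 5, A 13, C 12. Eliminate B.
Round 3: A 13, C 17. C has a majority.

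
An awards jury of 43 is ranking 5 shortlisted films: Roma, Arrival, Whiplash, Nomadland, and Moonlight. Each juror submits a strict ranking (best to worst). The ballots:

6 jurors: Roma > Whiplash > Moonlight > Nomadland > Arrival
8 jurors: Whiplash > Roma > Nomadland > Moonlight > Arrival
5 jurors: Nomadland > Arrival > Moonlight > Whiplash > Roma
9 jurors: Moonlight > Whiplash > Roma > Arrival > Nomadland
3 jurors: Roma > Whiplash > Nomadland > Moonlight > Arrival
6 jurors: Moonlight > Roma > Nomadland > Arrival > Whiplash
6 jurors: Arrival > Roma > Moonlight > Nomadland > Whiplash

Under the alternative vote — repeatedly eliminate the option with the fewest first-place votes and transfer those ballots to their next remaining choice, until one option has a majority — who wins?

Round 1: Roma 9, Arrival 6, Whiplash 8, Nomadland 5, Moonlight 15. Eliminate Nomadland.
Round 2: Roma 9, Arrival 11, Whiplash 8, Moonlight 15. Eliminate Whiplash.
Round 3: Roma 17, Arrival 11, Moonlight 15. Eliminate Arrival.
Round 4: Roma 23, Moonlight 20. Roma has a majority.

Roma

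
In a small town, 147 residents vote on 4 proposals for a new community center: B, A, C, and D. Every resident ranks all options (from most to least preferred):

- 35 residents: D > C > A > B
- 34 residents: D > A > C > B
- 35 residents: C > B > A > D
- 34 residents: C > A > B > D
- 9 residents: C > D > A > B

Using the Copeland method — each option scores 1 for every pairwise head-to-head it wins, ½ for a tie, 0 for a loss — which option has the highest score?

C

B: loses to A, C, and D → score 0.
A: beats B; loses to C and D → score 1.
C: beats B, A, and D → score 3.
D: beats B and A; loses to C → score 2.
C has the best pairwise record.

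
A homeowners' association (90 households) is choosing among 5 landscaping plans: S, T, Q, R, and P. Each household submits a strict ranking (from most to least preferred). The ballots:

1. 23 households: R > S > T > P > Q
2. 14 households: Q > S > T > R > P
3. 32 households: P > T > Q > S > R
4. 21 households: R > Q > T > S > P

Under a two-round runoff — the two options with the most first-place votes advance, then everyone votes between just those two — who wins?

Round 1 first-place votes: S 0, T 0, Q 14, R 44, P 32.
R and P advance.
Runoff: R is preferred to P by 58 voters; P by 32.
R wins the runoff.

R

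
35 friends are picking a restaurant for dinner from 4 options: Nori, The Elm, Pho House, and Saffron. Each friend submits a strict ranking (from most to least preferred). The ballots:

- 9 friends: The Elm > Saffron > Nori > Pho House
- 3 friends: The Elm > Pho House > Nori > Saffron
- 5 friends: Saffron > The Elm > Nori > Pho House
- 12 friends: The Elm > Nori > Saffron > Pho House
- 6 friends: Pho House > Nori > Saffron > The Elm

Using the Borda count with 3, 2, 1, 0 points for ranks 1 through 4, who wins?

The Elm

Nori: 9·1 + 3·1 + 5·1 + 12·2 + 6·2 = 53
The Elm: 9·3 + 3·3 + 5·2 + 12·3 + 6·0 = 82
Pho House: 9·0 + 3·2 + 5·0 + 12·0 + 6·3 = 24
Saffron: 9·2 + 3·0 + 5·3 + 12·1 + 6·1 = 51
The Elm has the highest Borda score (82).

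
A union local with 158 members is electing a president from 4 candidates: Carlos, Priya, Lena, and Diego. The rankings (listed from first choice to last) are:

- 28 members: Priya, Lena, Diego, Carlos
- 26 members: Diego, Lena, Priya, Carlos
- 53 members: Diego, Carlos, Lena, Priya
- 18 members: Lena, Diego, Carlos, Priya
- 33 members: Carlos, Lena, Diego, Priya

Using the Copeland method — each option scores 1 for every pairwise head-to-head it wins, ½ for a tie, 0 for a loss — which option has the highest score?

Carlos: beats Priya and Lena; loses to Diego → score 2.
Priya: loses to Carlos, Lena, and Diego → score 0.
Lena: beats Priya; ties Diego; loses to Carlos → score 1.5.
Diego: beats Carlos and Priya; ties Lena → score 2.5.
Diego has the best pairwise record.

Diego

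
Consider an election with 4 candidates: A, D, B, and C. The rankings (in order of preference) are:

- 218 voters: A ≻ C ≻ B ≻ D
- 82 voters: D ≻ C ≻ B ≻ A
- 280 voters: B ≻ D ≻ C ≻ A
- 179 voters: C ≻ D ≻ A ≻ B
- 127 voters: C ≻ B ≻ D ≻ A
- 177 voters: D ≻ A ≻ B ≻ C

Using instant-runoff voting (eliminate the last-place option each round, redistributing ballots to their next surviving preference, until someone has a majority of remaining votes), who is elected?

C

Round 1: A 218, D 259, B 280, C 306. Eliminate A.
Round 2: D 259, B 280, C 524. Eliminate D.
Round 3: B 457, C 606. C has a majority.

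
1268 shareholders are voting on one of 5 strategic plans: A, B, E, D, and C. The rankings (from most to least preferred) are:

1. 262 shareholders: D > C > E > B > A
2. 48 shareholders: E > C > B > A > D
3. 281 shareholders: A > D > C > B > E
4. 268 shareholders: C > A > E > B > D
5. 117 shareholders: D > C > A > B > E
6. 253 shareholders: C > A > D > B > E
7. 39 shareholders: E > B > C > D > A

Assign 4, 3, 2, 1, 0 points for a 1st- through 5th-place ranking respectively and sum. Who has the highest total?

C

A: 262·0 + 48·1 + 281·4 + 268·3 + 117·2 + 253·3 + 39·0 = 2969
B: 262·1 + 48·2 + 281·1 + 268·1 + 117·1 + 253·1 + 39·3 = 1394
E: 262·2 + 48·4 + 281·0 + 268·2 + 117·0 + 253·0 + 39·4 = 1408
D: 262·4 + 48·0 + 281·3 + 268·0 + 117·4 + 253·2 + 39·1 = 2904
C: 262·3 + 48·3 + 281·2 + 268·4 + 117·3 + 253·4 + 39·2 = 4005
C has the highest Borda score (4005).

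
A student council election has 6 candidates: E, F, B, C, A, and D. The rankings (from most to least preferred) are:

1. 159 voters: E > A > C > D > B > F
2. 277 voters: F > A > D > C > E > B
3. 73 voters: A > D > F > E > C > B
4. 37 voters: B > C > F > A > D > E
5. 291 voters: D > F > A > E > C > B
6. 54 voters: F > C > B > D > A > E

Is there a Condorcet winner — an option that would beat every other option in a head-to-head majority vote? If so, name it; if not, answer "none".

Checking pairwise contests:
F beats E 732–159.
D beats F 523–368.
E beats B 800–91.
E beats C 523–368.
F beats A 659–232.
A beats D 546–345.
Every option loses at least one head-to-head, so there is no Condorcet winner.

none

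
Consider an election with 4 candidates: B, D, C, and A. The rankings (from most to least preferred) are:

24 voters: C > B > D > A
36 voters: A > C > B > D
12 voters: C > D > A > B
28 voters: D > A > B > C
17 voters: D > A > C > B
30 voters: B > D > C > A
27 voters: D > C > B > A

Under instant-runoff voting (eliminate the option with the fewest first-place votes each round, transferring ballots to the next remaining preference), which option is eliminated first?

Round 1: B 30, D 72, C 36, A 36. Eliminate B.

B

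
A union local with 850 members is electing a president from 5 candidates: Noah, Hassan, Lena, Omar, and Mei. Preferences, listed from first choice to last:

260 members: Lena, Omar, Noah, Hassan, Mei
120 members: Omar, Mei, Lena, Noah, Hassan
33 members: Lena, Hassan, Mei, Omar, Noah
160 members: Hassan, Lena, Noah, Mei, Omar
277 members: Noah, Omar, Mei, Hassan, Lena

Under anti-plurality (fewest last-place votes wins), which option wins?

Noah

Last-place votes: Noah 33, Hassan 120, Lena 277, Omar 160, Mei 260.
Noah is ranked last by the fewest voters, so Noah wins.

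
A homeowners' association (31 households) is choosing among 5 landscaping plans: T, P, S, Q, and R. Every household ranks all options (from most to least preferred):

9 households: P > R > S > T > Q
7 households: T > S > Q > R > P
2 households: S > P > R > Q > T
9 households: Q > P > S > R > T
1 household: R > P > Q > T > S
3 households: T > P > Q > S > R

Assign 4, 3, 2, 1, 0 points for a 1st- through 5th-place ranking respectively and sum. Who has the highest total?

T: 9·1 + 7·4 + 2·0 + 9·0 + 1·1 + 3·4 = 50
P: 9·4 + 7·0 + 2·3 + 9·3 + 1·3 + 3·3 = 81
S: 9·2 + 7·3 + 2·4 + 9·2 + 1·0 + 3·1 = 68
Q: 9·0 + 7·2 + 2·1 + 9·4 + 1·2 + 3·2 = 60
R: 9·3 + 7·1 + 2·2 + 9·1 + 1·4 + 3·0 = 51
P has the highest Borda score (81).

P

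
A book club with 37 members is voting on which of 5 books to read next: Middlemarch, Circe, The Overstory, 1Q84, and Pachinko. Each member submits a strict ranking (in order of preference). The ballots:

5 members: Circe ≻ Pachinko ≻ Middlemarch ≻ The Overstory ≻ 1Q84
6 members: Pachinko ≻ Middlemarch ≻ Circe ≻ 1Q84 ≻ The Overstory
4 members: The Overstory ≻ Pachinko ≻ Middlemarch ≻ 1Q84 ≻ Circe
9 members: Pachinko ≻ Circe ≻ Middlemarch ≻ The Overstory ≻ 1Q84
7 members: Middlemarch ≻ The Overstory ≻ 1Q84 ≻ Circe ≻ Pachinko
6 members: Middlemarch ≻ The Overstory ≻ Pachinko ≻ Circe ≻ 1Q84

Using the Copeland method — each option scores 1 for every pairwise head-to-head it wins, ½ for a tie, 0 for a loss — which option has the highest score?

Pachinko

Middlemarch: beats Circe, The Overstory, and 1Q84; loses to Pachinko → score 3.
Circe: beats The Overstory and 1Q84; loses to Middlemarch and Pachinko → score 2.
The Overstory: beats 1Q84; loses to Middlemarch, Circe, and Pachinko → score 1.
1Q84: loses to Middlemarch, Circe, The Overstory, and Pachinko → score 0.
Pachinko: beats Middlemarch, Circe, The Overstory, and 1Q84 → score 4.
Pachinko has the best pairwise record.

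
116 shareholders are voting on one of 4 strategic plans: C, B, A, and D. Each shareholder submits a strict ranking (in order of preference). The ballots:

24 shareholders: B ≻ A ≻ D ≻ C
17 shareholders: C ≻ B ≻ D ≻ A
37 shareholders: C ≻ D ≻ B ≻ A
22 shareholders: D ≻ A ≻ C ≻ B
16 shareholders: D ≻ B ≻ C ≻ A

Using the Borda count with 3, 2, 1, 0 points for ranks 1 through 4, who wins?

D

C: 24·0 + 17·3 + 37·3 + 22·1 + 16·1 = 200
B: 24·3 + 17·2 + 37·1 + 22·0 + 16·2 = 175
A: 24·2 + 17·0 + 37·0 + 22·2 + 16·0 = 92
D: 24·1 + 17·1 + 37·2 + 22·3 + 16·3 = 229
D has the highest Borda score (229).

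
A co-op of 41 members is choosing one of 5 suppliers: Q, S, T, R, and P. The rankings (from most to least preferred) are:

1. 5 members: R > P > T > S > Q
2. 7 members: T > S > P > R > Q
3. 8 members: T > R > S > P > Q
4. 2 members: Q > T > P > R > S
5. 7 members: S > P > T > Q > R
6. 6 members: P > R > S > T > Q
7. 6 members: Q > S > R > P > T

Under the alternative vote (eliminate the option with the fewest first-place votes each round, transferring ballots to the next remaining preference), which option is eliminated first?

Round 1: Q 8, S 7, T 15, R 5, P 6. Eliminate R.

R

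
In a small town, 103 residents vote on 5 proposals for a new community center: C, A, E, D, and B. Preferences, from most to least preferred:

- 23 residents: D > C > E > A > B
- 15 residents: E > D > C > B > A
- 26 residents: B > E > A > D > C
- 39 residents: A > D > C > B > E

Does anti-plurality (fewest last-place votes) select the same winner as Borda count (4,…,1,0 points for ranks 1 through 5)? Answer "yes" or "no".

yes

Anti-plurality — last-place votes: C 26, A 15, E 39, D 0, B 23. Winner: D.
Borda — scores: C 177, A 231, E 184, D 280, B 158. Winner: D.
The two methods agree.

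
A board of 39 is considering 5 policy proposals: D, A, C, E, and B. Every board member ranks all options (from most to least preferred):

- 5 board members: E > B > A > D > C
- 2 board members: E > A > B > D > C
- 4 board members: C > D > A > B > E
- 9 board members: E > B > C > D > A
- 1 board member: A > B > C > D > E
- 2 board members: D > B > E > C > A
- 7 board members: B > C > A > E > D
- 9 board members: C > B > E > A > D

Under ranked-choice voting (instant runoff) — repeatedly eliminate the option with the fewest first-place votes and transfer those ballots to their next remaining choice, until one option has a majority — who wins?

C

Round 1: D 2, A 1, C 13, E 16, B 7. Eliminate A.
Round 2: D 2, C 13, E 16, B 8. Eliminate D.
Round 3: C 13, E 16, B 10. Eliminate B.
Round 4: C 21, E 18. C has a majority.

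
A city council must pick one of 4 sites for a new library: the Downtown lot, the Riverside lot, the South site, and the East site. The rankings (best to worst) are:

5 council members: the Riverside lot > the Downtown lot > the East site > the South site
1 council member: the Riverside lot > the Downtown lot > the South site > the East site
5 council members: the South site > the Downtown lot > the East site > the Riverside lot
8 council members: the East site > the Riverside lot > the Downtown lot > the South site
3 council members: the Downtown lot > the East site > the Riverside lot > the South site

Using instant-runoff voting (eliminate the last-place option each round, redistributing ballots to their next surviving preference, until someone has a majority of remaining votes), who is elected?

Round 1: the Downtown lot 3, the Riverside lot 6, the South site 5, the East site 8. Eliminate the Downtown lot.
Round 2: the Riverside lot 6, the South site 5, the East site 11. Eliminate the South site.
Round 3: the Riverside lot 6, the East site 16. The East site has a majority.

the East site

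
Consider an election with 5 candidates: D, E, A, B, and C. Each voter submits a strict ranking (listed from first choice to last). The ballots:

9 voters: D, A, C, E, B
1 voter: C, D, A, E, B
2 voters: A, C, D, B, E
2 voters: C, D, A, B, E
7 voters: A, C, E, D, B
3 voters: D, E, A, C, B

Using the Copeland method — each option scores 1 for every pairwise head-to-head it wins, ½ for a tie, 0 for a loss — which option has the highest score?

D

D: beats E, A, and B; ties C → score 3.5.
E: beats B; loses to D, A, and C → score 1.
A: beats E, B, and C; loses to D → score 3.
B: loses to D, E, A, and C → score 0.
C: beats E and B; ties D; loses to A → score 2.5.
D has the best pairwise record.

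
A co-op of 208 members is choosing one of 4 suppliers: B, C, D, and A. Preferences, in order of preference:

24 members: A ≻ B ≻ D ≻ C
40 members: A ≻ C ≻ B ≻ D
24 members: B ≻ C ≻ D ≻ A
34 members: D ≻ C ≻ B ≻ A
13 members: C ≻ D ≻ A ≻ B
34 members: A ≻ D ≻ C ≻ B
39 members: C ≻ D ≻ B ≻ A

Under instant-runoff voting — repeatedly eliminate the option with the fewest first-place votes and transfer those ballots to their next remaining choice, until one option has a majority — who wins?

Round 1: B 24, C 52, D 34, A 98. Eliminate B.
Round 2: C 76, D 34, A 98. Eliminate D.
Round 3: C 110, A 98. C has a majority.

C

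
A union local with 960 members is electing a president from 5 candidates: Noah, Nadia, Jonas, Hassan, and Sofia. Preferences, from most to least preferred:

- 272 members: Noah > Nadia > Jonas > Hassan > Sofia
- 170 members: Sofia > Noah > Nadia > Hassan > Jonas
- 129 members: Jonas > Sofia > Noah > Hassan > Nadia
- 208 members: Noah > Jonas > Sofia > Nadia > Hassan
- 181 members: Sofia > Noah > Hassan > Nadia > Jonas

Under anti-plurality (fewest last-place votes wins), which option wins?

Noah

Last-place votes: Noah 0, Nadia 129, Jonas 351, Hassan 208, Sofia 272.
Noah is ranked last by the fewest voters, so Noah wins.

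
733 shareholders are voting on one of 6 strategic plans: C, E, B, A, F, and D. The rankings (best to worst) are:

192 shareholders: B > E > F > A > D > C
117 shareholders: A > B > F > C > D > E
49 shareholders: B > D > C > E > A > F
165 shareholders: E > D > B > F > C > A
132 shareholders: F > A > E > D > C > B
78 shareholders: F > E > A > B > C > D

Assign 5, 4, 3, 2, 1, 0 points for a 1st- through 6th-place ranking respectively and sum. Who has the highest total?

E

C: 192·0 + 117·2 + 49·3 + 165·1 + 132·1 + 78·1 = 756
E: 192·4 + 117·0 + 49·2 + 165·5 + 132·3 + 78·4 = 2399
B: 192·5 + 117·4 + 49·5 + 165·3 + 132·0 + 78·2 = 2324
A: 192·2 + 117·5 + 49·1 + 165·0 + 132·4 + 78·3 = 1780
F: 192·3 + 117·3 + 49·0 + 165·2 + 132·5 + 78·5 = 2307
D: 192·1 + 117·1 + 49·4 + 165·4 + 132·2 + 78·0 = 1429
E has the highest Borda score (2399).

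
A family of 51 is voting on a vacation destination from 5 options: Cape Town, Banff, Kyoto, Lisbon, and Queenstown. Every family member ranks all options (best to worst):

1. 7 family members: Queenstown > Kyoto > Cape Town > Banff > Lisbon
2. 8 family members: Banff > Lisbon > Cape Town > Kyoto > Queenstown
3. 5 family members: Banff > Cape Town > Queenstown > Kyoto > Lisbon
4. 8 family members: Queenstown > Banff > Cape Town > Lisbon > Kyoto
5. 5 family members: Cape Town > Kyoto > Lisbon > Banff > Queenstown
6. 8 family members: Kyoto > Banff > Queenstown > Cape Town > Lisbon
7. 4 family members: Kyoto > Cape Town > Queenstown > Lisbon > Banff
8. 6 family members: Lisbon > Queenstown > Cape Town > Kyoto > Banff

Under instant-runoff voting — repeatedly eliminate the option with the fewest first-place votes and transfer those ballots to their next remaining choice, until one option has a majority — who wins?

Queenstown

Round 1: Cape Town 5, Banff 13, Kyoto 12, Lisbon 6, Queenstown 15. Eliminate Cape Town.
Round 2: Banff 13, Kyoto 17, Lisbon 6, Queenstown 15. Eliminate Lisbon.
Round 3: Banff 13, Kyoto 17, Queenstown 21. Eliminate Banff.
Round 4: Kyoto 25, Queenstown 26. Queenstown has a majority.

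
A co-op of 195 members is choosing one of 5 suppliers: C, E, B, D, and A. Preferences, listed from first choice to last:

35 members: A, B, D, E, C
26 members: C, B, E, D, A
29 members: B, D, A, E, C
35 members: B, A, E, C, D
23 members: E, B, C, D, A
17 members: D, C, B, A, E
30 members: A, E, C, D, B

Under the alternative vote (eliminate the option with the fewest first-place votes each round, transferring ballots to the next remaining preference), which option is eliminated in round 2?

Round 1: C 26, E 23, B 64, D 17, A 65. Eliminate D.
Round 2: C 43, E 23, B 64, A 65. Eliminate E.

E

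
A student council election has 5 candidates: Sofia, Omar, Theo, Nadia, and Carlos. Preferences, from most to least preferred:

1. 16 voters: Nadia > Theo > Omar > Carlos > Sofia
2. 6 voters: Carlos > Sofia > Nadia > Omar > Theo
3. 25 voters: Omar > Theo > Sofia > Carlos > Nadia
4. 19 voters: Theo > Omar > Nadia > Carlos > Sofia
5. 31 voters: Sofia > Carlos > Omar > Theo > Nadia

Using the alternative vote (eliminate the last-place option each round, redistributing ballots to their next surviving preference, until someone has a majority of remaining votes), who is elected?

Round 1: Sofia 31, Omar 25, Theo 19, Nadia 16, Carlos 6. Eliminate Carlos.
Round 2: Sofia 37, Omar 25, Theo 19, Nadia 16. Eliminate Nadia.
Round 3: Sofia 37, Omar 25, Theo 35. Eliminate Omar.
Round 4: Sofia 37, Theo 60. Theo has a majority.

Theo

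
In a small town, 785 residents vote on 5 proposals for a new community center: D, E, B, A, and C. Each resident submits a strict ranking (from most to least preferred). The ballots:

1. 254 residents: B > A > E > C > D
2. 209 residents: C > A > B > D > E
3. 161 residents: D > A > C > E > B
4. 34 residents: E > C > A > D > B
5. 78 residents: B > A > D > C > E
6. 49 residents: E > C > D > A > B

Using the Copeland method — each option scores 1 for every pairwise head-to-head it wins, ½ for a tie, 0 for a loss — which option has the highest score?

A

D: beats E; loses to B, A, and C → score 1.
E: loses to D, B, A, and C → score 0.
B: beats D and E; loses to A and C → score 2.
A: beats D, E, B, and C → score 4.
C: beats D, E, and B; loses to A → score 3.
A has the best pairwise record.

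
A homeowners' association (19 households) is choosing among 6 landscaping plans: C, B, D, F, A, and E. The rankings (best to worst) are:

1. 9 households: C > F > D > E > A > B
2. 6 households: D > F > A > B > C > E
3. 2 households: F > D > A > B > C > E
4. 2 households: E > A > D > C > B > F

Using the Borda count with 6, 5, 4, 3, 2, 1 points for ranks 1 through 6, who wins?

D

C: 9·6 + 6·2 + 2·2 + 2·3 = 76
B: 9·1 + 6·3 + 2·3 + 2·2 = 37
D: 9·4 + 6·6 + 2·5 + 2·4 = 90
F: 9·5 + 6·5 + 2·6 + 2·1 = 89
A: 9·2 + 6·4 + 2·4 + 2·5 = 60
E: 9·3 + 6·1 + 2·1 + 2·6 = 47
D has the highest Borda score (90).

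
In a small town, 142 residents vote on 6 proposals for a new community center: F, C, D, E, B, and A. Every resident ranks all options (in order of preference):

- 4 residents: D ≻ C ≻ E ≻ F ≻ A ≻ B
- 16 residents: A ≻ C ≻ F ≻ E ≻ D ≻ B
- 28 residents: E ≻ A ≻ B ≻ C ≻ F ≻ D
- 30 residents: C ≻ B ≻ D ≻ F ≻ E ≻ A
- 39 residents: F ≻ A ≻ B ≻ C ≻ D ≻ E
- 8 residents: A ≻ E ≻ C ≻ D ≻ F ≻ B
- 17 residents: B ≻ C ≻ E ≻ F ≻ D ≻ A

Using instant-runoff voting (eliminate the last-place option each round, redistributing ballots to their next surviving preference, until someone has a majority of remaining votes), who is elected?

Round 1: F 39, C 30, D 4, E 28, B 17, A 24. Eliminate D.
Round 2: F 39, C 34, E 28, B 17, A 24. Eliminate B.
Round 3: F 39, C 51, E 28, A 24. Eliminate A.
Round 4: F 39, C 67, E 36. Eliminate E.
Round 5: F 39, C 103. C has a majority.

C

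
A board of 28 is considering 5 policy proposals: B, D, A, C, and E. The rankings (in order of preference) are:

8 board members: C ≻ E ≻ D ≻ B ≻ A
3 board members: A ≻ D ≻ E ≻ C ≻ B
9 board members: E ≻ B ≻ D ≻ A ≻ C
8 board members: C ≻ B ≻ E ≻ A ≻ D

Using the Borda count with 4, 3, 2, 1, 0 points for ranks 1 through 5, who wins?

B: 8·1 + 3·0 + 9·3 + 8·3 = 59
D: 8·2 + 3·3 + 9·2 + 8·0 = 43
A: 8·0 + 3·4 + 9·1 + 8·1 = 29
C: 8·4 + 3·1 + 9·0 + 8·4 = 67
E: 8·3 + 3·2 + 9·4 + 8·2 = 82
E has the highest Borda score (82).

E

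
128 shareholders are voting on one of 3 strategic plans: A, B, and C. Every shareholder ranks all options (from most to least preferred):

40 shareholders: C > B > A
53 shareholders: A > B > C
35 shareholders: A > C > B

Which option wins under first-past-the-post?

A

First-place votes: A 88, B 0, C 40.
A has the most first-place votes.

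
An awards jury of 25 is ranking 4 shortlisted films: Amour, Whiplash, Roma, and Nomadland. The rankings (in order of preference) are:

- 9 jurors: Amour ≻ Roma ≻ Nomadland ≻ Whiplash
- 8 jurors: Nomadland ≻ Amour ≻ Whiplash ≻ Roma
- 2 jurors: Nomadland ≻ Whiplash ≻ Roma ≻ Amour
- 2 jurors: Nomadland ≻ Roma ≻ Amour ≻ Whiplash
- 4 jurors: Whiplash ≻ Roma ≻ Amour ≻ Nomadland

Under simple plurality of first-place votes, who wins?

Nomadland

First-place votes: Amour 9, Whiplash 4, Roma 0, Nomadland 12.
Nomadland has the most first-place votes.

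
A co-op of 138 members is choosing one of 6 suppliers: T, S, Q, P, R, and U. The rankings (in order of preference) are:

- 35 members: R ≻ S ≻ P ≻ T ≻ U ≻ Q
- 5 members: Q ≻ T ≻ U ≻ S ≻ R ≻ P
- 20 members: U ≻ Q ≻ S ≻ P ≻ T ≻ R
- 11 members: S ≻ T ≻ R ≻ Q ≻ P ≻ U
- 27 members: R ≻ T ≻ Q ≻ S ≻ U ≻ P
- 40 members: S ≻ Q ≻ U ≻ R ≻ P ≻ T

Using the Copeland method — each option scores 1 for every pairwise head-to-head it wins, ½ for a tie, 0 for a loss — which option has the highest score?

S

T: beats Q and U; loses to S, P, and R → score 2.
S: beats T, Q, P, R, and U → score 5.
Q: beats P and U; loses to T, S, and R → score 2.
P: beats T; loses to S, Q, R, and U → score 1.
R: beats T, Q, P, and U; loses to S → score 4.
U: beats P; loses to T, S, Q, and R → score 1.
S has the best pairwise record.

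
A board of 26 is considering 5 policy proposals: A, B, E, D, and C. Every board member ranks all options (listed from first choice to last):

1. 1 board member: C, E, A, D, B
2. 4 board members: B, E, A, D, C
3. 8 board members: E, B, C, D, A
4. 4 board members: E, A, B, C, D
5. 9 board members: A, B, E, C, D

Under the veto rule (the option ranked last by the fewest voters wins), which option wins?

Last-place votes: A 8, B 1, E 0, D 13, C 4.
E is ranked last by the fewest voters, so E wins.

E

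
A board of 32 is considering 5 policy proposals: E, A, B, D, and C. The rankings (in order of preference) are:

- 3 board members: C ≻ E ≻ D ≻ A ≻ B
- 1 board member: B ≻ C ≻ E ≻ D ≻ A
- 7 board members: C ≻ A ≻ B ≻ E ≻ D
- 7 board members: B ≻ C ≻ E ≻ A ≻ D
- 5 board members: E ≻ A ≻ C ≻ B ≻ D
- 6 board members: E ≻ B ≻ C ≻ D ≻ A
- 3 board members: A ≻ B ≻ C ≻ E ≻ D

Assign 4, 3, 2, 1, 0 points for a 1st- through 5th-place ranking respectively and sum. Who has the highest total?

C

E: 3·3 + 1·2 + 7·1 + 7·2 + 5·4 + 6·4 + 3·1 = 79
A: 3·1 + 1·0 + 7·3 + 7·1 + 5·3 + 6·0 + 3·4 = 58
B: 3·0 + 1·4 + 7·2 + 7·4 + 5·1 + 6·3 + 3·3 = 78
D: 3·2 + 1·1 + 7·0 + 7·0 + 5·0 + 6·1 + 3·0 = 13
C: 3·4 + 1·3 + 7·4 + 7·3 + 5·2 + 6·2 + 3·2 = 92
C has the highest Borda score (92).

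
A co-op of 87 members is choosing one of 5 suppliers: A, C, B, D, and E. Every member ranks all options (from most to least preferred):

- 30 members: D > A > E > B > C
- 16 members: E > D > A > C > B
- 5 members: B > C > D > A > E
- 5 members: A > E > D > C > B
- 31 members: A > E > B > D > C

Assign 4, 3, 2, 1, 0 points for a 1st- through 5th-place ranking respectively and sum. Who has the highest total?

A: 30·3 + 16·2 + 5·1 + 5·4 + 31·4 = 271
C: 30·0 + 16·1 + 5·3 + 5·1 + 31·0 = 36
B: 30·1 + 16·0 + 5·4 + 5·0 + 31·2 = 112
D: 30·4 + 16·3 + 5·2 + 5·2 + 31·1 = 219
E: 30·2 + 16·4 + 5·0 + 5·3 + 31·3 = 232
A has the highest Borda score (271).

A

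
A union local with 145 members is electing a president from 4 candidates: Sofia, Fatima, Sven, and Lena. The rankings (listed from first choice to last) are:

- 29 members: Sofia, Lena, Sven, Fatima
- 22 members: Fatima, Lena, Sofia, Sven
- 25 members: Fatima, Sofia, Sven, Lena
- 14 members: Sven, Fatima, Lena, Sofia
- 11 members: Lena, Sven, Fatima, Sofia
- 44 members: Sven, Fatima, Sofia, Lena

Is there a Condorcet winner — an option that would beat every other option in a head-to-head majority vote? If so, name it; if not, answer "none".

none

Checking pairwise contests:
Fatima beats Sofia 116–29.
Sven beats Fatima 98–47.
Sofia beats Sven 76–69.
Sofia beats Lena 98–47.
Every option loses at least one head-to-head, so there is no Condorcet winner.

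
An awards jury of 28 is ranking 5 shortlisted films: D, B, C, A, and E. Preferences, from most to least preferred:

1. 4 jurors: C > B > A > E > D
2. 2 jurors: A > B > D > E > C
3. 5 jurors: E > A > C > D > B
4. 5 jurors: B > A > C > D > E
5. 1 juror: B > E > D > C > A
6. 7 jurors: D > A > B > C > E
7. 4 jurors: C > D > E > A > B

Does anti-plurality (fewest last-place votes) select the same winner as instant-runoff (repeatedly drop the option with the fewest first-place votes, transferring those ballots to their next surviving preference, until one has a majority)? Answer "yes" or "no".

no

Anti-plurality — last-place votes: D 4, B 9, C 2, A 1, E 12. Winner: A.
Instant-runoff — R1 D 7, B 6, C 8, A 2, E 5 (A out); R2 D 7, B 8, C 8, E 5 (E out); R3 D 7, B 8, C 13 (D out); R4 B 15, C 13 (B winner). Winner: B.
The two methods disagree.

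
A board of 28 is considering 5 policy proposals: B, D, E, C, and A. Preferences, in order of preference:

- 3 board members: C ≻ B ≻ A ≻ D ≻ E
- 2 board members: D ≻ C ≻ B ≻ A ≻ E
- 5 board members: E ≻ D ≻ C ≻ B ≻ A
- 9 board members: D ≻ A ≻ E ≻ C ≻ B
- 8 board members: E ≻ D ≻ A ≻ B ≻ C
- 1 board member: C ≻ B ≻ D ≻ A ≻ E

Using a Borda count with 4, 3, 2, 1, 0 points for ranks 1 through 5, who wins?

B: 3·3 + 2·2 + 5·1 + 9·0 + 8·1 + 1·3 = 29
D: 3·1 + 2·4 + 5·3 + 9·4 + 8·3 + 1·2 = 88
E: 3·0 + 2·0 + 5·4 + 9·2 + 8·4 + 1·0 = 70
C: 3·4 + 2·3 + 5·2 + 9·1 + 8·0 + 1·4 = 41
A: 3·2 + 2·1 + 5·0 + 9·3 + 8·2 + 1·1 = 52
D has the highest Borda score (88).

D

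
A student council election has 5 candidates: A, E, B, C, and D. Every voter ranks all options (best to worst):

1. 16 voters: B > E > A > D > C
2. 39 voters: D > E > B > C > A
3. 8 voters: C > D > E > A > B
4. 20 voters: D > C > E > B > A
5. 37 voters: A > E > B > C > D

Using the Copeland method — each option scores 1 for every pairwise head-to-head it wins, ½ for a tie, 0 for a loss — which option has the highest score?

A: loses to E, B, C, and D → score 0.
E: beats A, B, and C; loses to D → score 3.
B: beats A and C; loses to E and D → score 2.
C: beats A; loses to E, B, and D → score 1.
D: beats A, E, B, and C → score 4.
D has the best pairwise record.

D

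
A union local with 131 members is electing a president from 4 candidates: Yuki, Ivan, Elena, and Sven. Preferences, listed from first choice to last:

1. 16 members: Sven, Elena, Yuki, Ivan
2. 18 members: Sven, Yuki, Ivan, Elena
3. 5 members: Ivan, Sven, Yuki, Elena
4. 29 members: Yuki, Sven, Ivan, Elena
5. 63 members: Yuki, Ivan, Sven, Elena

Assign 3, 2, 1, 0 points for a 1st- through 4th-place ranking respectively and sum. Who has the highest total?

Yuki: 16·1 + 18·2 + 5·1 + 29·3 + 63·3 = 333
Ivan: 16·0 + 18·1 + 5·3 + 29·1 + 63·2 = 188
Elena: 16·2 + 18·0 + 5·0 + 29·0 + 63·0 = 32
Sven: 16·3 + 18·3 + 5·2 + 29·2 + 63·1 = 233
Yuki has the highest Borda score (333).

Yuki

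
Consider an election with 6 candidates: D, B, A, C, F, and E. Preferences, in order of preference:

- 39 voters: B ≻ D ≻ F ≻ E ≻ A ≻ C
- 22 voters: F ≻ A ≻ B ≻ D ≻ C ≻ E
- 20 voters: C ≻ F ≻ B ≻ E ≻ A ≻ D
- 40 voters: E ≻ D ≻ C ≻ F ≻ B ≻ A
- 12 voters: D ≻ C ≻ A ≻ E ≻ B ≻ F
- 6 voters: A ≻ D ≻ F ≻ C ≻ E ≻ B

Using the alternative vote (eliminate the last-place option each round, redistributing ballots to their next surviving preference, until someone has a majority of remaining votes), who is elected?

B

Round 1: D 12, B 39, A 6, C 20, F 22, E 40. Eliminate A.
Round 2: D 18, B 39, C 20, F 22, E 40. Eliminate D.
Round 3: B 39, C 32, F 28, E 40. Eliminate F.
Round 4: B 61, C 38, E 40. Eliminate C.
Round 5: B 81, E 58. B has a majority.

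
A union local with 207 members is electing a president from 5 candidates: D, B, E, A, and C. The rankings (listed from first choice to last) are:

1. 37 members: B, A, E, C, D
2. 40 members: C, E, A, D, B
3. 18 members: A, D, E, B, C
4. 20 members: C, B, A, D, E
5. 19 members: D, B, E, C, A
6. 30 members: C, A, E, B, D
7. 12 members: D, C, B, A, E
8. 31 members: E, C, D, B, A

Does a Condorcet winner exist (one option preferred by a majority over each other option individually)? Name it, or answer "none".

Checking pairwise contests:
E beats D 138–69.
D beats B 120–87.
A beats E 117–90.
B beats A 119–88.
E beats C 105–102.
Every option loses at least one head-to-head, so there is no Condorcet winner.

none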